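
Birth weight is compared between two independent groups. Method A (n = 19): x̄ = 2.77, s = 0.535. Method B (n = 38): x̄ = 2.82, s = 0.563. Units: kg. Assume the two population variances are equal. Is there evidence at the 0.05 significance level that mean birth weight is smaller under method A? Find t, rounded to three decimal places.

Let group 1 = method A, group 2 = method B. H0: μ_1 = μ_2; H1: μ_1 < μ_2 (two-sample pooled-variance t-test, left-tailed).
s_p² = [(19−1)·0.535² + (38−1)·0.563²]/(19+38−2) = 0.306907
t = (2.77 − 2.82)/√[0.306907·(1/19 + 1/38)] = -0.321
df = n₁ + n₂ − 2 = 55
p-value = P(T ≤ -0.321) ≈ 0.3746
Since p ≈ 0.3746 > α = 0.05, fail to reject H0; the evidence is not statistically significant.

-0.321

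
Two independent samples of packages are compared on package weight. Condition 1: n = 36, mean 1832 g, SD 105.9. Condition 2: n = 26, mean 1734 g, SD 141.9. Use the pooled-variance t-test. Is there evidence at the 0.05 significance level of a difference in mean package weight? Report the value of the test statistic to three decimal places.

3.116

Let group 1 = condition 1, group 2 = condition 2. H0: μ_1 = μ_2; H1: μ_1 ≠ μ_2 (two-sample pooled-variance t-test, two-sided).
s_p² = [(36−1)·105.9² + (26−1)·141.9²]/(36+26−2) = 14931.8
t = (1832 − 1734)/√[14931.8·(1/36 + 1/26)] = 3.116
df = n₁ + n₂ − 2 = 60
Two-sided p-value ≈ 0.003
Since p ≈ 0.003 < α = 0.05, reject H0; the evidence is statistically significant.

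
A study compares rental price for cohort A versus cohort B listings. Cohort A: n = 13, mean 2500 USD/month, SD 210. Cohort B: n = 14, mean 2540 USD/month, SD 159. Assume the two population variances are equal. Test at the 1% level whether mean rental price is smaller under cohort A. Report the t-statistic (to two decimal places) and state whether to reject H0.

t = -0.56; fail to reject H0

Let group 1 = cohort A, group 2 = cohort B. H0: μ_1 = μ_2; H1: μ_1 < μ_2 (two-sample pooled-variance t-test, left-tailed).
s_p² = [(13−1)·210² + (14−1)·159²]/(13+14−2) = 34314.1
t = (2500 − 2540)/√[34314.1·(1/13 + 1/14)] = -0.56
df = n₁ + n₂ − 2 = 25
p-value = P(T ≤ -0.56) ≈ 0.2900
Since p ≈ 0.2900 > α = 0.01, fail to reject H0; the evidence is not statistically significant.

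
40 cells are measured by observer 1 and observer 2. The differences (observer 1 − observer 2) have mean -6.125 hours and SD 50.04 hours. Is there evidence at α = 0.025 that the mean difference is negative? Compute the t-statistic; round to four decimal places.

H0: μ_d = 0; H1: μ_d < 0 (paired t-test on the differences, left-tailed).
t = d̄/(s_d/√n) = -6.125/(50.04/√40) = -0.7741
df = n − 1 = 39
p-value = P(T ≤ -0.7741) ≈ 0.2218
Since p ≈ 0.2218 > α = 0.025, fail to reject H0; the evidence is not statistically significant.

-0.7741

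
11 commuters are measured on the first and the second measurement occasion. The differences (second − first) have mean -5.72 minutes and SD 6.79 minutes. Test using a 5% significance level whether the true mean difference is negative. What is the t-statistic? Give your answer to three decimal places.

H0: μ_d = 0; H1: μ_d < 0 (paired t-test on the differences, left-tailed).
t = d̄/(s_d/√n) = -5.72/(6.79/√11) = -2.794
df = n − 1 = 10
p-value = P(T ≤ -2.794) ≈ 0.0095
Since p ≈ 0.0095 < α = 0.05, reject H0; the data support H1.

-2.794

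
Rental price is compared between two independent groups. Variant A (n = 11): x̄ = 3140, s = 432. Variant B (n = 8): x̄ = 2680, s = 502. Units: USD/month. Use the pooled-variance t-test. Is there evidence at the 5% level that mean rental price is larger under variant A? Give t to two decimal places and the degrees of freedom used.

t = 2.14, df = 17

Let group 1 = variant A, group 2 = variant B. H0: μ_1 = μ_2; H1: μ_1 > μ_2 (two-sample pooled-variance t-test, right-tailed).
s_p² = [(11−1)·432² + (8−1)·502²]/(11+8−2) = 213545
t = (3140 − 2680)/√[213545·(1/11 + 1/8)] = 2.14
df = n₁ + n₂ − 2 = 17
p-value = P(T ≥ 2.14) ≈ 0.0235
Since p ≈ 0.0235 < α = 0.05, reject H0; the data support H1.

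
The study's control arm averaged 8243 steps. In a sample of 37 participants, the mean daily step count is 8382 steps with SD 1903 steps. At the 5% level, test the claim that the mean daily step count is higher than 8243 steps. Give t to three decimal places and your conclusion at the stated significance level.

H0: μ = 8243; H1: μ > 8243 (one-sample t-test, right-tailed).
t = (x̄ − μ₀)/(s/√n) = (8382 − 8243)/(1903/√37) = 0.444
df = n − 1 = 36
p-value = P(T ≥ 0.444) ≈ 0.330
Since p ≈ 0.330 > α = 0.05, fail to reject H0; the evidence is not statistically significant.

t = 0.444; fail to reject H0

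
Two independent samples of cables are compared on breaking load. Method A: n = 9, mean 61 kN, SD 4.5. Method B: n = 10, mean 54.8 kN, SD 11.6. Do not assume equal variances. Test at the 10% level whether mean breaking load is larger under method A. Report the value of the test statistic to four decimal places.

Let group 1 = method A, group 2 = method B. H0: μ_1 = μ_2; H1: μ_1 > μ_2 (Welch's two-sample t-test, right-tailed).
t = (x̄_1 − x̄_2)/√(s_1²/n_1 + s_2²/n_2) = (61 − 54.8)/√(4.5²/9 + 11.6²/10) = 1.5644
Welch–Satterthwaite df ≈ 11.89
p-value = P(T ≥ 1.5644) ≈ 0.0720
Since p ≈ 0.0720 < α = 0.1, reject H0; the data support H1.

1.5644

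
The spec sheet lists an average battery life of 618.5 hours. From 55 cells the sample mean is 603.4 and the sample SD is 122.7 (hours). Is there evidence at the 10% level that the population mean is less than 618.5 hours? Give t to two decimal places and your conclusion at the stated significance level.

t = -0.91; fail to reject H0

H0: μ = 618.5; H1: μ < 618.5 (one-sample t-test, left-tailed).
t = (x̄ − μ₀)/(s/√n) = (603.4 − 618.5)/(122.7/√55) = -0.91
df = n − 1 = 54
p-value = P(T ≤ -0.91) ≈ 0.183
Since p ≈ 0.183 > α = 0.1, fail to reject H0; the evidence is not statistically significant.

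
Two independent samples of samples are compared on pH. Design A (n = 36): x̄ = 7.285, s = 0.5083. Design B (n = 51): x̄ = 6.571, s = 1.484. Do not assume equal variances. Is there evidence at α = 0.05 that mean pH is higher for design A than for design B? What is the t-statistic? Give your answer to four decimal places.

3.1817

Let group 1 = design A, group 2 = design B. H0: μ_1 = μ_2; H1: μ_1 > μ_2 (Welch's two-sample t-test, right-tailed).
t = (x̄_1 − x̄_2)/√(s_1²/n_1 + s_2²/n_2) = (7.285 − 6.571)/√(0.5083²/36 + 1.484²/51) = 3.1817
Welch–Satterthwaite df ≈ 65.42
p-value = P(T ≥ 3.1817) ≈ 0.001
Since p ≈ 0.001 < α = 0.05, reject H0; the data support H1.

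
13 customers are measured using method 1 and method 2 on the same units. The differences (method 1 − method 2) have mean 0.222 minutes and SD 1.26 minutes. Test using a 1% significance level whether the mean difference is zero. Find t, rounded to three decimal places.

0.635

H0: μ_d = 0; H1: μ_d ≠ 0 (paired t-test on the differences, two-sided).
t = d̄/(s_d/√n) = 0.222/(1.26/√13) = 0.635
df = n − 1 = 12
Two-sided p-value ≈ 0.5372
Since p ≈ 0.5372 > α = 0.01, fail to reject H0; the data do not provide sufficient evidence against H0.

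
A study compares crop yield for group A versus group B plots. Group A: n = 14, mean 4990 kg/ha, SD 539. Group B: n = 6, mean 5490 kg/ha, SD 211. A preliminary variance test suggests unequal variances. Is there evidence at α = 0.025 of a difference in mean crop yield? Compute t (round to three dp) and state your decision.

t = -2.979; reject H0

Let group 1 = group A, group 2 = group B. H0: μ_1 = μ_2; H1: μ_1 ≠ μ_2 (Welch's two-sample t-test, two-sided).
t = (x̄_1 − x̄_2)/√(s_1²/n_1 + s_2²/n_2) = (4990 − 5490)/√(539²/14 + 211²/6) = -2.979
Welch–Satterthwaite df ≈ 17.98
Two-sided p-value ≈ 0.0081
Since p ≈ 0.0081 < α = 0.025, reject H0; the evidence is statistically significant.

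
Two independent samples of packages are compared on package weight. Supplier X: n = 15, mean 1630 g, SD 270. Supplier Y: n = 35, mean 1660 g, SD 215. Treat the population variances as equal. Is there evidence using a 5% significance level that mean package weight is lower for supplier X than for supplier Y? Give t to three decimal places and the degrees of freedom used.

t = -0.418, df = 48

Let group 1 = supplier X, group 2 = supplier Y. H0: μ_1 = μ_2; H1: μ_1 < μ_2 (two-sample pooled-variance t-test, left-tailed).
s_p² = [(15−1)·270² + (35−1)·215²]/(15+35−2) = 54005.2
t = (1630 − 1660)/√[54005.2·(1/15 + 1/35)] = -0.418
df = n₁ + n₂ − 2 = 48
p-value = P(T ≤ -0.418) ≈ 0.3388
Since p ≈ 0.3388 > α = 0.05, fail to reject H0; the evidence is not statistically significant.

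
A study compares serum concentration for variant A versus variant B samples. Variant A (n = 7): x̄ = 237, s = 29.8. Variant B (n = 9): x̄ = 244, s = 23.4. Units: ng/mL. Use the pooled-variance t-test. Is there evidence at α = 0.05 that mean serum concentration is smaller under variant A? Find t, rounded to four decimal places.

-0.5275

Let group 1 = variant A, group 2 = variant B. H0: μ_1 = μ_2; H1: μ_1 < μ_2 (two-sample pooled-variance t-test, left-tailed).
s_p² = [(7−1)·29.8² + (9−1)·23.4²]/(7+9−2) = 693.48
t = (237 − 244)/√[693.48·(1/7 + 1/9)] = -0.5275
df = n₁ + n₂ − 2 = 14
p-value = P(T ≤ -0.5275) ≈ 0.303
Since p ≈ 0.303 > α = 0.05, fail to reject H0; the data do not provide sufficient evidence against H0.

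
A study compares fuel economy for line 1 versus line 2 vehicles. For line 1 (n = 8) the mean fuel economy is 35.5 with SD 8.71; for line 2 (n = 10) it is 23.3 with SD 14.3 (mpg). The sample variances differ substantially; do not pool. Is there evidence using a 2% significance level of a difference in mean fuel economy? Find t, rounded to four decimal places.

Let group 1 = line 1, group 2 = line 2. H0: μ_1 = μ_2; H1: μ_1 ≠ μ_2 (Welch's two-sample t-test, two-sided).
t = (x̄_1 − x̄_2)/√(s_1²/n_1 + s_2²/n_2) = (35.5 − 23.3)/√(8.71²/8 + 14.3²/10) = 2.2299
Welch–Satterthwaite df ≈ 15.11
Two-sided p-value ≈ 0.0413
Since p ≈ 0.0413 > α = 0.02, fail to reject H0; the data do not provide sufficient evidence against H0.

2.2299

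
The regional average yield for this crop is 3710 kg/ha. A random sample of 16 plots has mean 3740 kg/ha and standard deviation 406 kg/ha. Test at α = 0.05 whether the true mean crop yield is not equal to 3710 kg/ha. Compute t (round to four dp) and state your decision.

H0: μ = 3710; H1: μ ≠ 3710 (one-sample t-test, two-sided).
t = (x̄ − μ₀)/(s/√n) = (3740 − 3710)/(406/√16) = 0.2956
df = n − 1 = 15
Two-sided p-value ≈ 0.772
Since p ≈ 0.772 > α = 0.05, fail to reject H0; the data do not provide sufficient evidence against H0.

t = 0.2956; fail to reject H0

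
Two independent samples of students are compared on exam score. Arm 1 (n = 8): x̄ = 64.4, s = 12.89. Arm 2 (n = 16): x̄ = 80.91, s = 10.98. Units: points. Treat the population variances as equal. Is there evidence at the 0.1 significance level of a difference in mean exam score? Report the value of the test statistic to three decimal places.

Let group 1 = arm 1, group 2 = arm 2. H0: μ_1 = μ_2; H1: μ_1 ≠ μ_2 (two-sample pooled-variance t-test, two-sided).
s_p² = [(8−1)·12.89² + (16−1)·10.98²]/(8+16−2) = 135.067
t = (64.4 − 80.91)/√[135.067·(1/8 + 1/16)] = -3.281
df = n₁ + n₂ − 2 = 22
Two-sided p-value ≈ 0.003
Since p ≈ 0.003 < α = 0.1, reject H0; the evidence is statistically significant.

-3.281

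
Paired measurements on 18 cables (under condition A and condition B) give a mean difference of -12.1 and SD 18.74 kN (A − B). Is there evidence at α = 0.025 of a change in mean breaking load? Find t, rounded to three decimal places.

-2.739

H0: μ_d = 0; H1: μ_d ≠ 0 (paired t-test on the differences, two-sided).
t = d̄/(s_d/√n) = -12.1/(18.74/√18) = -2.739
df = n − 1 = 17
Two-sided p-value ≈ 0.0140
Since p ≈ 0.0140 < α = 0.025, reject H0; the data support H1.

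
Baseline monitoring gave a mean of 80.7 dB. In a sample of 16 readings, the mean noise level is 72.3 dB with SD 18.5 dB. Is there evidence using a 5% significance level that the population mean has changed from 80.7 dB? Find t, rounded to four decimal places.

-1.8162

H0: μ = 80.7; H1: μ ≠ 80.7 (one-sample t-test, two-sided).
t = (x̄ − μ₀)/(s/√n) = (72.3 − 80.7)/(18.5/√16) = -1.8162
df = n − 1 = 15
Two-sided p-value ≈ 0.0894
Since p ≈ 0.0894 > α = 0.05, fail to reject H0; the evidence is not statistically significant.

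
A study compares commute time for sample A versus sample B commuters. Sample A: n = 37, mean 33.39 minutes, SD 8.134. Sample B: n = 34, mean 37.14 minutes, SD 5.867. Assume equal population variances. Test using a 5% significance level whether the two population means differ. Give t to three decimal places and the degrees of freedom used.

t = -2.211, df = 69

Let group 1 = sample A, group 2 = sample B. H0: μ_1 = μ_2; H1: μ_1 ≠ μ_2 (two-sample pooled-variance t-test, two-sided).
s_p² = [(37−1)·8.134² + (34−1)·5.867²]/(37+34−2) = 50.9818
t = (33.39 − 37.14)/√[50.9818·(1/37 + 1/34)] = -2.211
df = n₁ + n₂ − 2 = 69
Two-sided p-value ≈ 0.0304
Since p ≈ 0.0304 < α = 0.05, reject H0; the evidence is statistically significant.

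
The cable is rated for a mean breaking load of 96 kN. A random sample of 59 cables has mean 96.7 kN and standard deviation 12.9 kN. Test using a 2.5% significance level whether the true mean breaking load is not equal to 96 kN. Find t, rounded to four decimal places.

0.4168

H0: μ = 96; H1: μ ≠ 96 (one-sample t-test, two-sided).
t = (x̄ − μ₀)/(s/√n) = (96.7 − 96)/(12.9/√59) = 0.4168
df = n − 1 = 58
Two-sided p-value ≈ 0.678
Since p ≈ 0.678 > α = 0.025, fail to reject H0; the data do not provide sufficient evidence against H0.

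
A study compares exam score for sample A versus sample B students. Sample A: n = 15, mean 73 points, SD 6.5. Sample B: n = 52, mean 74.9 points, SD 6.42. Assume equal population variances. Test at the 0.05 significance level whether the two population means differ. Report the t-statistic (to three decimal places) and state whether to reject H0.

t = -1.007; fail to reject H0

Let group 1 = sample A, group 2 = sample B. H0: μ_1 = μ_2; H1: μ_1 ≠ μ_2 (two-sample pooled-variance t-test, two-sided).
s_p² = [(15−1)·6.5² + (52−1)·6.42²]/(15+52−2) = 41.439
t = (73 − 74.9)/√[41.439·(1/15 + 1/52)] = -1.007
df = n₁ + n₂ − 2 = 65
Two-sided p-value ≈ 0.318
Since p ≈ 0.318 > α = 0.05, fail to reject H0; the data do not provide sufficient evidence against H0.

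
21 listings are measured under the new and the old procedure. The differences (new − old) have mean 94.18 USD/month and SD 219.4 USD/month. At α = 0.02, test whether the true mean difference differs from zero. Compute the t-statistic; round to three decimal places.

1.967

H0: μ_d = 0; H1: μ_d ≠ 0 (paired t-test on the differences, two-sided).
t = d̄/(s_d/√n) = 94.18/(219.4/√21) = 1.967
df = n − 1 = 20
Two-sided p-value ≈ 0.0632
Since p ≈ 0.0632 > α = 0.02, fail to reject H0; the data do not provide sufficient evidence against H0.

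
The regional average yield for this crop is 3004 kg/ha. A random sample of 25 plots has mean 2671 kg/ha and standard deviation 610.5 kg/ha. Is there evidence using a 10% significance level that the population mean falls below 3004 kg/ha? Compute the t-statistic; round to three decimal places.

-2.727

H0: μ = 3004; H1: μ < 3004 (one-sample t-test, left-tailed).
t = (x̄ − μ₀)/(s/√n) = (2671 − 3004)/(610.5/√25) = -2.727
df = n − 1 = 24
p-value = P(T ≤ -2.727) ≈ 0.006
Since p ≈ 0.006 < α = 0.1, reject H0; the evidence is statistically significant.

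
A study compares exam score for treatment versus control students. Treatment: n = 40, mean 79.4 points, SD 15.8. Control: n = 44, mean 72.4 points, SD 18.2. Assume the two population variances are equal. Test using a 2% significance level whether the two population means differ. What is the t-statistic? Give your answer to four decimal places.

Let group 1 = treatment, group 2 = control. H0: μ_1 = μ_2; H1: μ_1 ≠ μ_2 (two-sample pooled-variance t-test, two-sided).
s_p² = [(40−1)·15.8² + (44−1)·18.2²]/(40+44−2) = 292.43
t = (79.4 − 72.4)/√[292.43·(1/40 + 1/44)] = 1.8737
df = n₁ + n₂ − 2 = 82
Two-sided p-value ≈ 0.065
Since p ≈ 0.065 > α = 0.02, fail to reject H0; the data do not provide sufficient evidence against H0.

1.8737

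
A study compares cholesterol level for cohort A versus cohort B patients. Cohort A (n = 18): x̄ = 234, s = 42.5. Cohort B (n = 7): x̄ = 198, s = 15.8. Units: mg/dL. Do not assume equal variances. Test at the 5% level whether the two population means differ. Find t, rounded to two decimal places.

3.09

Let group 1 = cohort A, group 2 = cohort B. H0: μ_1 = μ_2; H1: μ_1 ≠ μ_2 (Welch's two-sample t-test, two-sided).
t = (x̄_1 − x̄_2)/√(s_1²/n_1 + s_2²/n_2) = (234 − 198)/√(42.5²/18 + 15.8²/7) = 3.09
Welch–Satterthwaite df ≈ 23.00
Two-sided p-value ≈ 0.005
Since p ≈ 0.005 < α = 0.05, reject H0; the data support H1.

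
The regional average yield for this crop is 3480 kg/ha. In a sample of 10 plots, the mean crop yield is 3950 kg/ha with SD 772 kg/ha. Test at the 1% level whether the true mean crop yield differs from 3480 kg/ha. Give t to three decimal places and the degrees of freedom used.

H0: μ = 3480; H1: μ ≠ 3480 (one-sample t-test, two-sided).
t = (x̄ − μ₀)/(s/√n) = (3950 − 3480)/(772/√10) = 1.925
df = n − 1 = 9
Two-sided p-value ≈ 0.086
Since p ≈ 0.086 > α = 0.01, fail to reject H0; the evidence is not statistically significant.

t = 1.925, df = 9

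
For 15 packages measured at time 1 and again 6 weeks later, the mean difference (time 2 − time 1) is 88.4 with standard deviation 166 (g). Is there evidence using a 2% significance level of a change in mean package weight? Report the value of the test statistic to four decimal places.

H0: μ_d = 0; H1: μ_d ≠ 0 (paired t-test on the differences, two-sided).
t = d̄/(s_d/√n) = 88.4/(166/√15) = 2.0625
df = n − 1 = 14
Two-sided p-value ≈ 0.058
Since p ≈ 0.058 > α = 0.02, fail to reject H0; the data do not provide sufficient evidence against H0.

2.0625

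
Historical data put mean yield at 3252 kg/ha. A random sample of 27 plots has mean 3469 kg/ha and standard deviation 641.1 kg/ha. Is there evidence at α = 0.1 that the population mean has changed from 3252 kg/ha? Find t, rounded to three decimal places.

1.759

H0: μ = 3252; H1: μ ≠ 3252 (one-sample t-test, two-sided).
t = (x̄ − μ₀)/(s/√n) = (3469 − 3252)/(641.1/√27) = 1.759
df = n − 1 = 26
Two-sided p-value ≈ 0.0904
Since p ≈ 0.0904 < α = 0.1, reject H0; the evidence is statistically significant.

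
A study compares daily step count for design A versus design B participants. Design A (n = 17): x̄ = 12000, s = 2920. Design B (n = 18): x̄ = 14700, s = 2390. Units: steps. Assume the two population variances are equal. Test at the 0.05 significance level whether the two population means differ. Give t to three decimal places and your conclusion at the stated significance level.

Let group 1 = design A, group 2 = design B. H0: μ_1 = μ_2; H1: μ_1 ≠ μ_2 (two-sample pooled-variance t-test, two-sided).
s_p² = [(17−1)·2920² + (18−1)·2390²]/(17+18−2) = 7076610
t = (12000 − 14700)/√[7076610·(1/17 + 1/18)] = -3.001
df = n₁ + n₂ − 2 = 33
Two-sided p-value ≈ 0.0051
Since p ≈ 0.0051 < α = 0.05, reject H0; the evidence is statistically significant.

t = -3.001; reject H0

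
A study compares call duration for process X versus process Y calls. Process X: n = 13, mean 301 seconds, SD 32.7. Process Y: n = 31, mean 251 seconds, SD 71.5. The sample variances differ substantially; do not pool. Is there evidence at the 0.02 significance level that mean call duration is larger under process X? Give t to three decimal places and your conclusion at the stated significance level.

Let group 1 = process X, group 2 = process Y. H0: μ_1 = μ_2; H1: μ_1 > μ_2 (Welch's two-sample t-test, right-tailed).
t = (x̄_1 − x̄_2)/√(s_1²/n_1 + s_2²/n_2) = (301 − 251)/√(32.7²/13 + 71.5²/31) = 3.180
Welch–Satterthwaite df ≈ 41.55
p-value = P(T ≥ 3.180) ≈ 0.0014
Since p ≈ 0.0014 < α = 0.02, reject H0; the evidence is statistically significant.

t = 3.180; reject H0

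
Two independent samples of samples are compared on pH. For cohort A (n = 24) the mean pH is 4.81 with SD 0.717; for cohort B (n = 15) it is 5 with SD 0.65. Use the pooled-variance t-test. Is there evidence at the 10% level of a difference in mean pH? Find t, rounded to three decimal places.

-0.834

Let group 1 = cohort A, group 2 = cohort B. H0: μ_1 = μ_2; H1: μ_1 ≠ μ_2 (two-sample pooled-variance t-test, two-sided).
s_p² = [(24−1)·0.717² + (15−1)·0.65²]/(24+15−2) = 0.479434
t = (4.81 − 5)/√[0.479434·(1/24 + 1/15)] = -0.834
df = n₁ + n₂ − 2 = 37
Two-sided p-value ≈ 0.4098
Since p ≈ 0.4098 > α = 0.1, fail to reject H0; the evidence is not statistically significant.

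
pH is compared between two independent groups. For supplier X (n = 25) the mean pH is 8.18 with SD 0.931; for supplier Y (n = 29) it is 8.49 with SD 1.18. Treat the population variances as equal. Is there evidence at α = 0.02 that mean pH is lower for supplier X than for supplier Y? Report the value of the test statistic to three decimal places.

-1.059

Let group 1 = supplier X, group 2 = supplier Y. H0: μ_1 = μ_2; H1: μ_1 < μ_2 (two-sample pooled-variance t-test, left-tailed).
s_p² = [(25−1)·0.931² + (29−1)·1.18²]/(25+29−2) = 1.1498
t = (8.18 − 8.49)/√[1.1498·(1/25 + 1/29)] = -1.059
df = n₁ + n₂ − 2 = 52
p-value = P(T ≤ -1.059) ≈ 0.147
Since p ≈ 0.147 > α = 0.02, fail to reject H0; the data do not provide sufficient evidence against H0.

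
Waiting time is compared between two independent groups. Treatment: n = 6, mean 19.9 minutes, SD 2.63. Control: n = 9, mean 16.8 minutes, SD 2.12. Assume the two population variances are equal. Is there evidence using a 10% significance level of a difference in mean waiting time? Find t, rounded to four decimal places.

Let group 1 = treatment, group 2 = control. H0: μ_1 = μ_2; H1: μ_1 ≠ μ_2 (two-sample pooled-variance t-test, two-sided).
s_p² = [(6−1)·2.63² + (9−1)·2.12²]/(6+9−2) = 5.42613
t = (19.9 − 16.8)/√[5.42613·(1/6 + 1/9)] = 2.5250
df = n₁ + n₂ − 2 = 13
Two-sided p-value ≈ 0.025
Since p ≈ 0.025 < α = 0.1, reject H0; the evidence is statistically significant.

2.5250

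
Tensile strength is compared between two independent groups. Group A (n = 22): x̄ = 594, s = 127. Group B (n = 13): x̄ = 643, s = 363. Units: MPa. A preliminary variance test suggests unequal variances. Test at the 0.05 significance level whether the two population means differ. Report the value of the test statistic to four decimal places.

-0.4700

Let group 1 = group A, group 2 = group B. H0: μ_1 = μ_2; H1: μ_1 ≠ μ_2 (Welch's two-sample t-test, two-sided).
t = (x̄_1 − x̄_2)/√(s_1²/n_1 + s_2²/n_2) = (594 − 643)/√(127²/22 + 363²/13) = -0.4700
Welch–Satterthwaite df ≈ 13.76
Two-sided p-value ≈ 0.646
Since p ≈ 0.646 > α = 0.05, fail to reject H0; the evidence is not statistically significant.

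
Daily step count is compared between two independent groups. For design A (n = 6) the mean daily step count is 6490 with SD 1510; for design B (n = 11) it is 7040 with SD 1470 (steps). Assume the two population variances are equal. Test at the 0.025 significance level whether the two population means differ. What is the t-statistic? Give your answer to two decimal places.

Let group 1 = design A, group 2 = design B. H0: μ_1 = μ_2; H1: μ_1 ≠ μ_2 (two-sample pooled-variance t-test, two-sided).
s_p² = [(6−1)·1510² + (11−1)·1470²]/(6+11−2) = 2200630
t = (6490 − 7040)/√[2200630·(1/6 + 1/11)] = -0.73
df = n₁ + n₂ − 2 = 15
Two-sided p-value ≈ 0.4763
Since p ≈ 0.4763 > α = 0.025, fail to reject H0; the data do not provide sufficient evidence against H0.

-0.73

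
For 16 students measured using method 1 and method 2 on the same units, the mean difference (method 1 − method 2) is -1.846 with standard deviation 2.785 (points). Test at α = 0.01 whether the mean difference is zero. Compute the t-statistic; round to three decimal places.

H0: μ_d = 0; H1: μ_d ≠ 0 (paired t-test on the differences, two-sided).
t = d̄/(s_d/√n) = -1.846/(2.785/√16) = -2.651
df = n − 1 = 15
Two-sided p-value ≈ 0.0181
Since p ≈ 0.0181 > α = 0.01, fail to reject H0; the evidence is not statistically significant.

-2.651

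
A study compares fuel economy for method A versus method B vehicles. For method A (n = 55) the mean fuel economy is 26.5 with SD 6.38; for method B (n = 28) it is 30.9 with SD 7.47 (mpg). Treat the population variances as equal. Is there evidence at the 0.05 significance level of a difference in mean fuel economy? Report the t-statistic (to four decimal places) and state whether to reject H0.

Let group 1 = method A, group 2 = method B. H0: μ_1 = μ_2; H1: μ_1 ≠ μ_2 (two-sample pooled-variance t-test, two-sided).
s_p² = [(55−1)·6.38² + (28−1)·7.47²]/(55+28−2) = 45.7366
t = (26.5 − 30.9)/√[45.7366·(1/55 + 1/28)] = -2.8025
df = n₁ + n₂ − 2 = 81
Two-sided p-value ≈ 0.0063
Since p ≈ 0.0063 < α = 0.05, reject H0; the evidence is statistically significant.

t = -2.8025; reject H0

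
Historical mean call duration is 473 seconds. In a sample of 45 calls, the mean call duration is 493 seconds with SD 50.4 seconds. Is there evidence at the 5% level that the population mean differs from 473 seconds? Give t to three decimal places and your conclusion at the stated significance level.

H0: μ = 473; H1: μ ≠ 473 (one-sample t-test, two-sided).
t = (x̄ − μ₀)/(s/√n) = (493 − 473)/(50.4/√45) = 2.662
df = n − 1 = 44
Two-sided p-value ≈ 0.0108
Since p ≈ 0.0108 < α = 0.05, reject H0; the evidence is statistically significant.

t = 2.662; reject H0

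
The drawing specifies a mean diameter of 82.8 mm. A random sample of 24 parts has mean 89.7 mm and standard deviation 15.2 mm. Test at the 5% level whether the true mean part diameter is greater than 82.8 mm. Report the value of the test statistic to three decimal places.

H0: μ = 82.8; H1: μ > 82.8 (one-sample t-test, right-tailed).
t = (x̄ − μ₀)/(s/√n) = (89.7 − 82.8)/(15.2/√24) = 2.224
df = n − 1 = 23
p-value = P(T ≥ 2.224) ≈ 0.018
Since p ≈ 0.018 < α = 0.05, reject H0; the evidence is statistically significant.

2.224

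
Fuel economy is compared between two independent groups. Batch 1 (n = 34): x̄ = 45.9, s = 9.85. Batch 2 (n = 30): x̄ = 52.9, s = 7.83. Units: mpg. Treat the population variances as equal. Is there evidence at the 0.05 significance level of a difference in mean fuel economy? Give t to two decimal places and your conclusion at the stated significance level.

t = -3.12; reject H0

Let group 1 = batch 1, group 2 = batch 2. H0: μ_1 = μ_2; H1: μ_1 ≠ μ_2 (two-sample pooled-variance t-test, two-sided).
s_p² = [(34−1)·9.85² + (30−1)·7.83²]/(34+30−2) = 80.3178
t = (45.9 − 52.9)/√[80.3178·(1/34 + 1/30)] = -3.12
df = n₁ + n₂ − 2 = 62
Two-sided p-value ≈ 0.003
Since p ≈ 0.003 < α = 0.05, reject H0; the data support H1.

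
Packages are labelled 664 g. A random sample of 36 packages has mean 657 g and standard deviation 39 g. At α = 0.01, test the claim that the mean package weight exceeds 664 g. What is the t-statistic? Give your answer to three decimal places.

-1.077

H0: μ = 664; H1: μ > 664 (one-sample t-test, right-tailed).
t = (x̄ − μ₀)/(s/√n) = (657 − 664)/(39/√36) = -1.077
df = n − 1 = 35
p-value = P(T ≥ -1.077) ≈ 0.856
Since p ≈ 0.856 > α = 0.01, fail to reject H0; the evidence is not statistically significant.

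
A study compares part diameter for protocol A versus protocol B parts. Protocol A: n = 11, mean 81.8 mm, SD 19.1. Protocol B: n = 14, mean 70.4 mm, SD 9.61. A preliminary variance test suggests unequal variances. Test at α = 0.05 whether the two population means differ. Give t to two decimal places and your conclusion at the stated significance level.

t = 1.81; fail to reject H0

Let group 1 = protocol A, group 2 = protocol B. H0: μ_1 = μ_2; H1: μ_1 ≠ μ_2 (Welch's two-sample t-test, two-sided).
t = (x̄_1 − x̄_2)/√(s_1²/n_1 + s_2²/n_2) = (81.8 − 70.4)/√(19.1²/11 + 9.61²/14) = 1.81
Welch–Satterthwaite df ≈ 13.95
Two-sided p-value ≈ 0.092
Since p ≈ 0.092 > α = 0.05, fail to reject H0; the evidence is not statistically significant.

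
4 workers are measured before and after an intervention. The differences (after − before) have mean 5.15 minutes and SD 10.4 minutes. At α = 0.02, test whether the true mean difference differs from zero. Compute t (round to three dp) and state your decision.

t = 0.990; fail to reject H0

H0: μ_d = 0; H1: μ_d ≠ 0 (paired t-test on the differences, two-sided).
t = d̄/(s_d/√n) = 5.15/(10.4/√4) = 0.990
df = n − 1 = 3
Two-sided p-value ≈ 0.3950
Since p ≈ 0.3950 > α = 0.02, fail to reject H0; the data do not provide sufficient evidence against H0.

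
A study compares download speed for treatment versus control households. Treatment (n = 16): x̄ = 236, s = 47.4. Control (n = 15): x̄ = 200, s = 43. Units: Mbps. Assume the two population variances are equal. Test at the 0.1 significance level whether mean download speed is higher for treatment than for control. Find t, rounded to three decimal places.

2.210

Let group 1 = treatment, group 2 = control. H0: μ_1 = μ_2; H1: μ_1 > μ_2 (two-sample pooled-variance t-test, right-tailed).
s_p² = [(16−1)·47.4² + (15−1)·43²]/(16+15−2) = 2054.74
t = (236 − 200)/√[2054.74·(1/16 + 1/15)] = 2.210
df = n₁ + n₂ − 2 = 29
p-value = P(T ≥ 2.210) ≈ 0.0176
Since p ≈ 0.0176 < α = 0.1, reject H0; the data support H1.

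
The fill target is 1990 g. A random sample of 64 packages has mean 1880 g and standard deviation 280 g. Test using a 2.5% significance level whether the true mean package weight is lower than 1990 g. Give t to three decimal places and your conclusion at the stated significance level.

t = -3.143; reject H0

H0: μ = 1990; H1: μ < 1990 (one-sample t-test, left-tailed).
t = (x̄ − μ₀)/(s/√n) = (1880 − 1990)/(280/√64) = -3.143
df = n − 1 = 63
p-value = P(T ≤ -3.143) ≈ 0.0013
Since p ≈ 0.0013 < α = 0.025, reject H0; the data support H1.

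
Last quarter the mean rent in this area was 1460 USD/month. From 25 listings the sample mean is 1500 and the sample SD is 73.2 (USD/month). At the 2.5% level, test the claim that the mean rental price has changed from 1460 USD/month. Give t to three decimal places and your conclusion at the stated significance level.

H0: μ = 1460; H1: μ ≠ 1460 (one-sample t-test, two-sided).
t = (x̄ − μ₀)/(s/√n) = (1500 − 1460)/(73.2/√25) = 2.732
df = n − 1 = 24
Two-sided p-value ≈ 0.012
Since p ≈ 0.012 < α = 0.025, reject H0; the evidence is statistically significant.

t = 2.732; reject H0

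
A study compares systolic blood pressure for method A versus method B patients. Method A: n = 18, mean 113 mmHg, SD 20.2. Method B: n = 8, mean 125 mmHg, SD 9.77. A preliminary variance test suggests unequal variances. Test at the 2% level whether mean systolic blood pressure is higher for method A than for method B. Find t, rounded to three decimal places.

-2.040

Let group 1 = method A, group 2 = method B. H0: μ_1 = μ_2; H1: μ_1 > μ_2 (Welch's two-sample t-test, right-tailed).
t = (x̄_1 − x̄_2)/√(s_1²/n_1 + s_2²/n_2) = (113 − 125)/√(20.2²/18 + 9.77²/8) = -2.040
Welch–Satterthwaite df ≈ 23.68
p-value = P(T ≥ -2.040) ≈ 0.974
Since p ≈ 0.974 > α = 0.02, fail to reject H0; the evidence is not statistically significant.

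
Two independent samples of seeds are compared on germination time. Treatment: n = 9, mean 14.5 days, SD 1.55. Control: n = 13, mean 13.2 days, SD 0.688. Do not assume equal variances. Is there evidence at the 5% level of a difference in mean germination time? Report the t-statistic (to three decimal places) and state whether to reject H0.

Let group 1 = treatment, group 2 = control. H0: μ_1 = μ_2; H1: μ_1 ≠ μ_2 (Welch's two-sample t-test, two-sided).
t = (x̄_1 − x̄_2)/√(s_1²/n_1 + s_2²/n_2) = (14.5 − 13.2)/√(1.55²/9 + 0.688²/13) = 2.360
Welch–Satterthwaite df ≈ 10.20
Two-sided p-value ≈ 0.0395
Since p ≈ 0.0395 < α = 0.05, reject H0; the evidence is statistically significant.

t = 2.360; reject H0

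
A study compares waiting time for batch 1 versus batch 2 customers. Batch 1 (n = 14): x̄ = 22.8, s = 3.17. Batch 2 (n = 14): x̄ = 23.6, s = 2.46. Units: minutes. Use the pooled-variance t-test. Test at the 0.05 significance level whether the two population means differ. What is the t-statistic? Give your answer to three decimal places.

-0.746

Let group 1 = batch 1, group 2 = batch 2. H0: μ_1 = μ_2; H1: μ_1 ≠ μ_2 (two-sample pooled-variance t-test, two-sided).
s_p² = [(14−1)·3.17² + (14−1)·2.46²]/(14+14−2) = 8.05025
t = (22.8 − 23.6)/√[8.05025·(1/14 + 1/14)] = -0.746
df = n₁ + n₂ − 2 = 26
Two-sided p-value ≈ 0.462
Since p ≈ 0.462 > α = 0.05, fail to reject H0; the data do not provide sufficient evidence against H0.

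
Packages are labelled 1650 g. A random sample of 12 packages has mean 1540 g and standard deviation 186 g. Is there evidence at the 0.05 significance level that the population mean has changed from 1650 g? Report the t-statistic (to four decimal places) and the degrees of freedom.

H0: μ = 1650; H1: μ ≠ 1650 (one-sample t-test, two-sided).
t = (x̄ − μ₀)/(s/√n) = (1540 − 1650)/(186/√12) = -2.0487
df = n − 1 = 11
Two-sided p-value ≈ 0.0651
Since p ≈ 0.0651 > α = 0.05, fail to reject H0; the data do not provide sufficient evidence against H0.

t = -2.0487, df = 11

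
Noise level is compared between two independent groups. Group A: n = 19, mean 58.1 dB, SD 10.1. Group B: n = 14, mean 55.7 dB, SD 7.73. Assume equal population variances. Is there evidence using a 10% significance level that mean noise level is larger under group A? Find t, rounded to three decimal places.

0.742

Let group 1 = group A, group 2 = group B. H0: μ_1 = μ_2; H1: μ_1 > μ_2 (two-sample pooled-variance t-test, right-tailed).
s_p² = [(19−1)·10.1² + (14−1)·7.73²]/(19+14−2) = 84.2893
t = (58.1 − 55.7)/√[84.2893·(1/19 + 1/14)] = 0.742
df = n₁ + n₂ − 2 = 31
p-value = P(T ≥ 0.742) ≈ 0.232
Since p ≈ 0.232 > α = 0.1, fail to reject H0; the data do not provide sufficient evidence against H0.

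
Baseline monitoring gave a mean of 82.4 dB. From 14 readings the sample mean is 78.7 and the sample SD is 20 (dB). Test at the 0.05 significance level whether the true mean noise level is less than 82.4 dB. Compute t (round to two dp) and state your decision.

H0: μ = 82.4; H1: μ < 82.4 (one-sample t-test, left-tailed).
t = (x̄ − μ₀)/(s/√n) = (78.7 − 82.4)/(20/√14) = -0.69
df = n − 1 = 13
p-value = P(T ≤ -0.69) ≈ 0.250
Since p ≈ 0.250 > α = 0.05, fail to reject H0; the evidence is not statistically significant.

t = -0.69; fail to reject H0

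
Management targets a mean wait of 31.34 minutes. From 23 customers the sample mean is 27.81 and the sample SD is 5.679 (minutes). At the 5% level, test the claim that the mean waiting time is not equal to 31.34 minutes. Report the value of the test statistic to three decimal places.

-2.981

H0: μ = 31.34; H1: μ ≠ 31.34 (one-sample t-test, two-sided).
t = (x̄ − μ₀)/(s/√n) = (27.81 − 31.34)/(5.679/√23) = -2.981
df = n − 1 = 22
Two-sided p-value ≈ 0.007
Since p ≈ 0.007 < α = 0.05, reject H0; the evidence is statistically significant.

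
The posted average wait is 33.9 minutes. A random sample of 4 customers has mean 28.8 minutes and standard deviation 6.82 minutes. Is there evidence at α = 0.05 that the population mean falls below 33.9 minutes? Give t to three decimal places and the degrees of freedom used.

t = -1.496, df = 3

H0: μ = 33.9; H1: μ < 33.9 (one-sample t-test, left-tailed).
t = (x̄ − μ₀)/(s/√n) = (28.8 − 33.9)/(6.82/√4) = -1.496
df = n − 1 = 3
p-value = P(T ≤ -1.496) ≈ 0.116
Since p ≈ 0.116 > α = 0.05, fail to reject H0; the data do not provide sufficient evidence against H0.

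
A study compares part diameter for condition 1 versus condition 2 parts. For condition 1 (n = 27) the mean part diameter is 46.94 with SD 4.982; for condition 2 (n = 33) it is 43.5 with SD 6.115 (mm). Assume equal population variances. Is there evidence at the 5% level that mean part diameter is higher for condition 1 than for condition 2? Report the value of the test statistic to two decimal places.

2.35

Let group 1 = condition 1, group 2 = condition 2. H0: μ_1 = μ_2; H1: μ_1 > μ_2 (two-sample pooled-variance t-test, right-tailed).
s_p² = [(27−1)·4.982² + (33−1)·6.115²]/(27+33−2) = 31.7571
t = (46.94 − 43.5)/√[31.7571·(1/27 + 1/33)] = 2.35
df = n₁ + n₂ − 2 = 58
p-value = P(T ≥ 2.35) ≈ 0.0110
Since p ≈ 0.0110 < α = 0.05, reject H0; the evidence is statistically significant.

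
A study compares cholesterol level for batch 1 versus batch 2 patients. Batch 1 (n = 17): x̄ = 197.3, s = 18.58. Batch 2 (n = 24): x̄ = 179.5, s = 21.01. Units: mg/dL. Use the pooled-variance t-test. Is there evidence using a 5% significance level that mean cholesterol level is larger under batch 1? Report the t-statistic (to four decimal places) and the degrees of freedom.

Let group 1 = batch 1, group 2 = batch 2. H0: μ_1 = μ_2; H1: μ_1 > μ_2 (two-sample pooled-variance t-test, right-tailed).
s_p² = [(17−1)·18.58² + (24−1)·21.01²]/(17+24−2) = 401.952
t = (197.3 − 179.5)/√[401.952·(1/17 + 1/24)] = 2.8007
df = n₁ + n₂ − 2 = 39
p-value = P(T ≥ 2.8007) ≈ 0.004
Since p ≈ 0.004 < α = 0.05, reject H0; the evidence is statistically significant.

t = 2.8007, df = 39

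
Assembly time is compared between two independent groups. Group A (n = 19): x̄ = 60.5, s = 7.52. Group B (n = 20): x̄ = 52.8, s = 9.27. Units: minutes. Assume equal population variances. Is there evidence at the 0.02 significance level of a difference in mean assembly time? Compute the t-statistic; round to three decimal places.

Let group 1 = group A, group 2 = group B. H0: μ_1 = μ_2; H1: μ_1 ≠ μ_2 (two-sample pooled-variance t-test, two-sided).
s_p² = [(19−1)·7.52² + (20−1)·9.27²]/(19+20−2) = 71.6387
t = (60.5 − 52.8)/√[71.6387·(1/19 + 1/20)] = 2.840
df = n₁ + n₂ − 2 = 37
Two-sided p-value ≈ 0.0073
Since p ≈ 0.0073 < α = 0.02, reject H0; the data support H1.

2.840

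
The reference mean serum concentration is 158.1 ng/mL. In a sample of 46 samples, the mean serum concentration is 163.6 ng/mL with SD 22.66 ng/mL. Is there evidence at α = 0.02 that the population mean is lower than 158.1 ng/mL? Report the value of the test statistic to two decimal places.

H0: μ = 158.1; H1: μ < 158.1 (one-sample t-test, left-tailed).
t = (x̄ − μ₀)/(s/√n) = (163.6 − 158.1)/(22.66/√46) = 1.65
df = n − 1 = 45
p-value = P(T ≤ 1.65) ≈ 0.947
Since p ≈ 0.947 > α = 0.02, fail to reject H0; the data do not provide sufficient evidence against H0.

1.65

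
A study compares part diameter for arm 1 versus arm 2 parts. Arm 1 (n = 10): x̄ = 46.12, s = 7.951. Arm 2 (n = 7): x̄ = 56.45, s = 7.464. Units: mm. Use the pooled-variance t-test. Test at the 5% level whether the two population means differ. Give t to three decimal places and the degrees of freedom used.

Let group 1 = arm 1, group 2 = arm 2. H0: μ_1 = μ_2; H1: μ_1 ≠ μ_2 (two-sample pooled-variance t-test, two-sided).
s_p² = [(10−1)·7.951² + (7−1)·7.464²]/(10+7−2) = 60.2156
t = (46.12 − 56.45)/√[60.2156·(1/10 + 1/7)] = -2.701
df = n₁ + n₂ − 2 = 15
Two-sided p-value ≈ 0.016
Since p ≈ 0.016 < α = 0.05, reject H0; the evidence is statistically significant.

t = -2.701, df = 15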